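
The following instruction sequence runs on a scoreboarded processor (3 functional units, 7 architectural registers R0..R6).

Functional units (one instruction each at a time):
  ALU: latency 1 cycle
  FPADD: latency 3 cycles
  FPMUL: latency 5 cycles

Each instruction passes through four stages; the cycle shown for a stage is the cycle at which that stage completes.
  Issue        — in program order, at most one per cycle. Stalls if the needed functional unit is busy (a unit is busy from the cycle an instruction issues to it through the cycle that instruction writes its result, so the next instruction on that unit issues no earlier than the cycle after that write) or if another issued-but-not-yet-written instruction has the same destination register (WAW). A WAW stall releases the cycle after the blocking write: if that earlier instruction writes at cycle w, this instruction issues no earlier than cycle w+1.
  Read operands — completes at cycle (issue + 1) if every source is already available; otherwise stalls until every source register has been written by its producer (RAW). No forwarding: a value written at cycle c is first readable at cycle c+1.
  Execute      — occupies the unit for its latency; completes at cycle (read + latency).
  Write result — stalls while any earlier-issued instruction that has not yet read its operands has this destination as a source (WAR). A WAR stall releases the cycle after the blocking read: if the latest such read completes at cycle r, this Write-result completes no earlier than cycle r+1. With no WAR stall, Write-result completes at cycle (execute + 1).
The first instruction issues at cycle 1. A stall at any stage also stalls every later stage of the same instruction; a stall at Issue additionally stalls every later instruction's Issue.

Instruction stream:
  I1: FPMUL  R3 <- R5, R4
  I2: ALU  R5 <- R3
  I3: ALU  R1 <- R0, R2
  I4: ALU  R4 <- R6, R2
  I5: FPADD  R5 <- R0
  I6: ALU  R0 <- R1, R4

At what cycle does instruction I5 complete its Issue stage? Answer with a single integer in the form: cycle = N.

c1: issue I1 (FPMUL)
c2: I1 read-ops; issue I2 (ALU)
c7: I1 finished on FPMUL
c8: I1→R3
c9: I2 read-ops
c10: I2 finished on ALU
c11: I2→R5
c12: issue I3 (ALU)
c13: I3 read-ops
c14: I3 finished on ALU
c15: I3→R1
c16: issue I4 (ALU)
c17: I4 read-ops; issue I5 (FPADD)
c18: I4 finished on ALU; I5 read-ops
c19: I4→R4
c20: issue I6 (ALU)
c21: I5 finished on FPADD; I6 read-ops
c22: I5→R5; I6 finished on ALU
c23: I6→R0

cycle = 17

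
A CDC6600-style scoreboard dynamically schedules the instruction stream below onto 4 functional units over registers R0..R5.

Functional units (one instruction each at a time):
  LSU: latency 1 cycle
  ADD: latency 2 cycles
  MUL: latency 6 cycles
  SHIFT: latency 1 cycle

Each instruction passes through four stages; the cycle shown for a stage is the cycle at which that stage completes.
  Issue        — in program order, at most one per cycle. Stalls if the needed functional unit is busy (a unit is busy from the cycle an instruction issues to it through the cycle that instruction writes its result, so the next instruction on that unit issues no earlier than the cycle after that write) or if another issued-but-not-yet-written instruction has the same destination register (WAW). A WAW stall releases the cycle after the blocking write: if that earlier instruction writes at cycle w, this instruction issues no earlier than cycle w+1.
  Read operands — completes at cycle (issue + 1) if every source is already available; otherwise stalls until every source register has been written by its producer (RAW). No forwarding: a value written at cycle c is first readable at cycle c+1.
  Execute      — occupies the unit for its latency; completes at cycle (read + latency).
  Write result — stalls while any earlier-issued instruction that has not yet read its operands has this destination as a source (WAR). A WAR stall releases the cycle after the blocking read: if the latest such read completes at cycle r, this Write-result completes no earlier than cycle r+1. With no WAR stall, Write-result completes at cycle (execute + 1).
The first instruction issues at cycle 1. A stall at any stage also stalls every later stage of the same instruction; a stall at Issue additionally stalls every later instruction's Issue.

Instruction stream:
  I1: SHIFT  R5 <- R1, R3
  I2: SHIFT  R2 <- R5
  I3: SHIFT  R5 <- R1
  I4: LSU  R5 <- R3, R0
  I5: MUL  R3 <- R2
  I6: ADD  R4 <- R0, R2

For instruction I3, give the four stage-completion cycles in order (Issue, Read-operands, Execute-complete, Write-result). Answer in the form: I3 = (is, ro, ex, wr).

t=1  I1→SHIFT
t=2  I1 RO
t=3  I1 EX
t=4  I1 WR R5
t=5  I2→SHIFT
t=6  I2 RO
t=7  I2 EX
t=8  I2 WR R2
t=9  I3→SHIFT
t=10  I3 RO
t=11  I3 EX
t=12  I3 WR R5
t=13  I4→LSU
t=14  I4 RO, I5→MUL
t=15  I4 EX, I5 RO, I6→ADD
t=16  I4 WR R5, I6 RO
t=18  I6 EX
t=19  I6 WR R4
t=21  I5 EX
t=22  I5 WR R3

I3 = (9, 10, 11, 12)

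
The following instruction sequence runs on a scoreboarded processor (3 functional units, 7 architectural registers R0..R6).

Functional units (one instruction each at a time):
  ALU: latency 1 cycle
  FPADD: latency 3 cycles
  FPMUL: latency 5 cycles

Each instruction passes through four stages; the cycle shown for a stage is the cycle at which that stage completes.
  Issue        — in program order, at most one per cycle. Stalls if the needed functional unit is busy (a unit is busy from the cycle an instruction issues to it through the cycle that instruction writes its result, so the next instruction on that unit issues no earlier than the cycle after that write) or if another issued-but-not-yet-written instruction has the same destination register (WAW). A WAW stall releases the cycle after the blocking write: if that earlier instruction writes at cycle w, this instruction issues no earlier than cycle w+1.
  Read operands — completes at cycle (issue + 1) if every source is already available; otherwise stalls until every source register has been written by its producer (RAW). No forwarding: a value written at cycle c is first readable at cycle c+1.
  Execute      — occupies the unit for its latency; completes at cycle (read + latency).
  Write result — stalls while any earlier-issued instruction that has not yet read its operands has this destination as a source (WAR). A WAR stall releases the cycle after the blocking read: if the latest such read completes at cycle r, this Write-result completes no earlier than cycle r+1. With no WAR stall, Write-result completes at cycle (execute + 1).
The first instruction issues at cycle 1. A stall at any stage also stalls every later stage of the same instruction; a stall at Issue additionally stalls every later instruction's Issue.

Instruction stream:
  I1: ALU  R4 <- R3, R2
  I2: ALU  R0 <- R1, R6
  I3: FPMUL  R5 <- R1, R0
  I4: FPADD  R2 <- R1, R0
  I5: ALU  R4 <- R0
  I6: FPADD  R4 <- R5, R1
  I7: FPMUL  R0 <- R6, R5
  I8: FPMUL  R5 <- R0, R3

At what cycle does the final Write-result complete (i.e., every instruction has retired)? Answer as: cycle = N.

I1: IS=1 RO=2 EX=3 WR=4
I2: IS=5 RO=6 EX=7 WR=8  [struct: ALU busy until I1 writes@4]
I3: IS=6 RO=9 EX=14 WR=15  [RAW R0: wait I2 write@8]
I4: IS=7 RO=9 EX=12 WR=13  [RAW R0: wait I2 write@8]
I5: IS=9 RO=10 EX=11 WR=12  [struct: ALU busy until I2 writes@8]
I6: IS=14 RO=16 EX=19 WR=20  [struct: FPADD busy until I4 writes@13; RAW R5: wait I3 write@15]
I7: IS=16 RO=17 EX=22 WR=23  [struct: FPMUL busy until I3 writes@15]
I8: IS=24 RO=25 EX=30 WR=31  [struct: FPMUL busy until I7 writes@23]

cycle = 31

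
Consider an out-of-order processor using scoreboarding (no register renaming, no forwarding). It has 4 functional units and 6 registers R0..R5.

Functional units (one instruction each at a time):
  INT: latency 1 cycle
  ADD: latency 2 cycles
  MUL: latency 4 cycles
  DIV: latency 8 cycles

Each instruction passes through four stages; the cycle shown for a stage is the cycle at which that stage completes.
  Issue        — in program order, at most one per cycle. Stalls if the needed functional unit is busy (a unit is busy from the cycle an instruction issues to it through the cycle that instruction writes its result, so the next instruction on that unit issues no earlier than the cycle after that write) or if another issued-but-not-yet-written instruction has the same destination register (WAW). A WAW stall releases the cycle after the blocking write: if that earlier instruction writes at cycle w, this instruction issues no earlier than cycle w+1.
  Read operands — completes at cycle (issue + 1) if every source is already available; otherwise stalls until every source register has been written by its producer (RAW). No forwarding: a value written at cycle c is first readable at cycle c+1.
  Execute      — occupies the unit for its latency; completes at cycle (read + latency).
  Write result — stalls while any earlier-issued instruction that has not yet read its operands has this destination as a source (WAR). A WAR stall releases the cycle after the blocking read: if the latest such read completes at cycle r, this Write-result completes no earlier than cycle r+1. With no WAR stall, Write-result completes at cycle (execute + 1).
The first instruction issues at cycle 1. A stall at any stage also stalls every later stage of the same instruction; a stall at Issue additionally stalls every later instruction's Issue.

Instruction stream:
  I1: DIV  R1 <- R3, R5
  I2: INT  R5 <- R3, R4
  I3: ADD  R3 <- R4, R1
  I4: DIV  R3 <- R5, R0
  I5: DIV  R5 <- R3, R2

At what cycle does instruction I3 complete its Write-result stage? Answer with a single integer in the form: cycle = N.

cycle = 15

1) issue 1, read 2, done 10, write 11
2) issue 2, read 3, done 4, write 5
3) issue 3, read 12, done 14, write 15  <RAW R1: wait I1 write@11>
4) issue 16, read 17, done 25, write 26  <WAW R3: wait I3 write@15>
5) issue 27, read 28, done 36, write 37  <struct: DIV busy until I4 writes@26>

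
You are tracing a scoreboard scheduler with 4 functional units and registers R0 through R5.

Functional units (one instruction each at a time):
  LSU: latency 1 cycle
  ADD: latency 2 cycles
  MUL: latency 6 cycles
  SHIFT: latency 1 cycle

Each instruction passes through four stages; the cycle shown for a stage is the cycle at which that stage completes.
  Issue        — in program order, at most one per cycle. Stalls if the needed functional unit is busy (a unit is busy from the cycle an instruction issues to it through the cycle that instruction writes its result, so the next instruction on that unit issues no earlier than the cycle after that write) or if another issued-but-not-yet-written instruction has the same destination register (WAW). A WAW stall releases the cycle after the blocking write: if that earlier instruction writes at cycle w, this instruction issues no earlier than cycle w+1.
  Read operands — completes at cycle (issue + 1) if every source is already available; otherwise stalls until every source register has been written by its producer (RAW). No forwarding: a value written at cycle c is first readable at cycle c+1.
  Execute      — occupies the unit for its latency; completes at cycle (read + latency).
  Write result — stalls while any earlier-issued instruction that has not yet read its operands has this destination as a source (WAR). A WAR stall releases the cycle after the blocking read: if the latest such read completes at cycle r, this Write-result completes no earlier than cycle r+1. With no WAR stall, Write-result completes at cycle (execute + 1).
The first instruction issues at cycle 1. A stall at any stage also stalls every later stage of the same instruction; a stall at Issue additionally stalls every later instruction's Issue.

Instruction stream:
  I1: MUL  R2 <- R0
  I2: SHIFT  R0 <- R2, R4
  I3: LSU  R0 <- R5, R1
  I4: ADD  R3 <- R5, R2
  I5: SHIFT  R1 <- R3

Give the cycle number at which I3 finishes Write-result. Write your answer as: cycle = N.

t=1  issue I1 (MUL)
t=2  I1 read-ops · issue I2 (SHIFT)
t=8  I1 finished on MUL
t=9  I1→R2
t=10  I2 read-ops
t=11  I2 finished on SHIFT
t=12  I2→R0
t=13  issue I3 (LSU)
t=14  I3 read-ops · issue I4 (ADD)
t=15  I3 finished on LSU · I4 read-ops · issue I5 (SHIFT)
t=16  I3→R0
t=17  I4 finished on ADD
t=18  I4→R3
t=19  I5 read-ops
t=20  I5 finished on SHIFT
t=21  I5→R1

cycle = 16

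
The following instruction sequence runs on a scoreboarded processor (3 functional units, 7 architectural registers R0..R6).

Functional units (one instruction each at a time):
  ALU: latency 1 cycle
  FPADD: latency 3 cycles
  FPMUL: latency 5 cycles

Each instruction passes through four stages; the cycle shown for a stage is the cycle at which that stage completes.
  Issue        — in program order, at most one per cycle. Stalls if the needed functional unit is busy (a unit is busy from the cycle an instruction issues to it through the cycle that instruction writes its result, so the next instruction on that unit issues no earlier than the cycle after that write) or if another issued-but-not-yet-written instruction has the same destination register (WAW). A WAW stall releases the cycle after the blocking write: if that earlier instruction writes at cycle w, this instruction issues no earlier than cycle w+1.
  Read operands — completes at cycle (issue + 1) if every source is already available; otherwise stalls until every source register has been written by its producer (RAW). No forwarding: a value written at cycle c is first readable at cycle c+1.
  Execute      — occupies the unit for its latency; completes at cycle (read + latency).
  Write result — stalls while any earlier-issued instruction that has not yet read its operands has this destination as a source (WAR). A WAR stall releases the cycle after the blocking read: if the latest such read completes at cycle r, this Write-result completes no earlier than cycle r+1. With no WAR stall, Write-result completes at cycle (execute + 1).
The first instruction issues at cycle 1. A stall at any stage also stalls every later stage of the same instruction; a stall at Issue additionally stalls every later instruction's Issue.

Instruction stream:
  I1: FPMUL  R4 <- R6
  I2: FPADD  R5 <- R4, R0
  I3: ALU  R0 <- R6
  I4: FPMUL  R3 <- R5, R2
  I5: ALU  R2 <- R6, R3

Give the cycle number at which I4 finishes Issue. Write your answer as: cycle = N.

cycle = 9

[I1] 1/2/7/8
[I2] 2/9/12/13  (RAW R4: wait I1 write@8)
[I3] 3/4/5/10  (WAR R0: wait I2 read@9)
[I4] 9/14/19/20  (struct: FPMUL busy until I1 writes@8; RAW R5: wait I2 write@13)
[I5] 11/21/22/23  (struct: ALU busy until I3 writes@10; RAW R3: wait I4 write@20)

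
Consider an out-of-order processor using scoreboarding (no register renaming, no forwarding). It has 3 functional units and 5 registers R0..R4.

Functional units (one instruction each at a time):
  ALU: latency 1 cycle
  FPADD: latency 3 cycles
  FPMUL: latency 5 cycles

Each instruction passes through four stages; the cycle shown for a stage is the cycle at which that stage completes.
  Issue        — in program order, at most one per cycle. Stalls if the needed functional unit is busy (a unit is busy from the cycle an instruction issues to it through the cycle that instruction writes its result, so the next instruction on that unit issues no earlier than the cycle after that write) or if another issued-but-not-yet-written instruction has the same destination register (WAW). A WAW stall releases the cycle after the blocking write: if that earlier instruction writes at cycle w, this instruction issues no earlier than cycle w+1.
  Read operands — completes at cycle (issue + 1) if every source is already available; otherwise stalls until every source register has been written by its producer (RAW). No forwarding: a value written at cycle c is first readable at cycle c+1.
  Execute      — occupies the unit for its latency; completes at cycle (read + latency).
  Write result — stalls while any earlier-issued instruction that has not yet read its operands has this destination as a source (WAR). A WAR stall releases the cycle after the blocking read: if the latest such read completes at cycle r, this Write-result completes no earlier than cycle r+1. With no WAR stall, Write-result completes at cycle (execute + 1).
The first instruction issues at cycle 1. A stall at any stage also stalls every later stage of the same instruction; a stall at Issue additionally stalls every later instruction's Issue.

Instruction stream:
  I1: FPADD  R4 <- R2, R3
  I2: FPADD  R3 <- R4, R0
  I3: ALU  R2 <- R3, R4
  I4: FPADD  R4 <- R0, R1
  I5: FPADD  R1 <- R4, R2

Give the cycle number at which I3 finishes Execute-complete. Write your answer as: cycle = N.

cycle = 14

t=1  issue I1 (FPADD)
t=2  I1 read-ops
t=5  I1 finished on FPADD
t=6  I1→R4
t=7  issue I2 (FPADD)
t=8  I2 read-ops, issue I3 (ALU)
t=11  I2 finished on FPADD
t=12  I2→R3
t=13  I3 read-ops, issue I4 (FPADD)
t=14  I3 finished on ALU, I4 read-ops
t=15  I3→R2
t=17  I4 finished on FPADD
t=18  I4→R4
t=19  issue I5 (FPADD)
t=20  I5 read-ops
t=23  I5 finished on FPADD
t=24  I5→R1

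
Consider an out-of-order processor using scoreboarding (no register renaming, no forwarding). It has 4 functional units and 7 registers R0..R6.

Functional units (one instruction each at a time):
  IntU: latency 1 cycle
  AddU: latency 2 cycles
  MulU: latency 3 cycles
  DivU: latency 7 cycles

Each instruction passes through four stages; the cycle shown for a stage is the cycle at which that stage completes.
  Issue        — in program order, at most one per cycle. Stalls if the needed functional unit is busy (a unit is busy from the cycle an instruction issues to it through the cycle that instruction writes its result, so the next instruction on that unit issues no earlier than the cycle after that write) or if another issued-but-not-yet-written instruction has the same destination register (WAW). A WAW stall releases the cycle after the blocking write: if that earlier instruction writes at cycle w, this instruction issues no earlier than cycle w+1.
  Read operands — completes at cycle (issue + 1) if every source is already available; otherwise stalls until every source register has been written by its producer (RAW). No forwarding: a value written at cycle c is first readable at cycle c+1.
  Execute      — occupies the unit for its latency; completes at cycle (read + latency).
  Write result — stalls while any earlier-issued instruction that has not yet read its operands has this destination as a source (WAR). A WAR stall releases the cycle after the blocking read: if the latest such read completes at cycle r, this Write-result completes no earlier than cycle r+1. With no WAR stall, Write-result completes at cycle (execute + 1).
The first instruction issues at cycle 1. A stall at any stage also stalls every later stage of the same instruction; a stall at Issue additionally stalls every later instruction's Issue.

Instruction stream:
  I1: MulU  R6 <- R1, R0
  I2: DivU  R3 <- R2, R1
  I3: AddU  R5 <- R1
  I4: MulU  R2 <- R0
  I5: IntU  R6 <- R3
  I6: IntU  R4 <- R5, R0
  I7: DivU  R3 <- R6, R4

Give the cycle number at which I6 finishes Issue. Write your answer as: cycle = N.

cycle 1: I1 issues→MulU
cycle 2: I1 reads | I2 issues→DivU
cycle 3: I2 reads | I3 issues→AddU
cycle 4: I3 reads
cycle 5: I1 exec-done
cycle 6: I1 writes R6 | I3 exec-done
cycle 7: I3 writes R5 | I4 issues→MulU
cycle 8: I4 reads | I5 issues→IntU
cycle 10: I2 exec-done
cycle 11: I2 writes R3 | I4 exec-done
cycle 12: I4 writes R2 | I5 reads
cycle 13: I5 exec-done
cycle 14: I5 writes R6
cycle 15: I6 issues→IntU
cycle 16: I6 reads | I7 issues→DivU
cycle 17: I6 exec-done
cycle 18: I6 writes R4
cycle 19: I7 reads
cycle 26: I7 exec-done
cycle 27: I7 writes R3

cycle = 15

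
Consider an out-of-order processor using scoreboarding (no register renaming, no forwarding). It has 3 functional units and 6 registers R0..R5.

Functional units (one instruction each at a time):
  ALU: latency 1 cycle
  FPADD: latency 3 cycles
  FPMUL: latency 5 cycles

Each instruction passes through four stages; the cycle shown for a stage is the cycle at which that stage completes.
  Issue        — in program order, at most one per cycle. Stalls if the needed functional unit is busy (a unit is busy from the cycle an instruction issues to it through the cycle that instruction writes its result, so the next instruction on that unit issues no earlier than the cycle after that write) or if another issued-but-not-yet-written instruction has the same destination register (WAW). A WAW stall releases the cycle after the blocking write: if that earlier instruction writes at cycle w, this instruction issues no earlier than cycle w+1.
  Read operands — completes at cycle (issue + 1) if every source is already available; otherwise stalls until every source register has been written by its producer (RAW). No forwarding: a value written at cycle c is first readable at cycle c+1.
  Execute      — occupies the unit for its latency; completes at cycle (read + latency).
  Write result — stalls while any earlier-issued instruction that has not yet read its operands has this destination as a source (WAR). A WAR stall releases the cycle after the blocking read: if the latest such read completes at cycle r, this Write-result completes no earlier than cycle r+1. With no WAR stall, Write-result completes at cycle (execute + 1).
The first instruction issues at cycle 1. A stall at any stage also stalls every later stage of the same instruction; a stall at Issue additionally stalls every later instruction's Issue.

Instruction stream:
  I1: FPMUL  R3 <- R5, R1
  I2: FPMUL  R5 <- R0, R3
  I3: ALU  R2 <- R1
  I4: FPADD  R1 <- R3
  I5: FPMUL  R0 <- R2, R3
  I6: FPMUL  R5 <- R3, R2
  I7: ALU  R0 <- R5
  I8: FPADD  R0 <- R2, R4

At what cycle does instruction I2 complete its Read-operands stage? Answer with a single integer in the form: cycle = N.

cycle 1: issue I1 (FPMUL)
cycle 2: I1 read-ops
cycle 7: I1 finished on FPMUL
cycle 8: I1→R3
cycle 9: issue I2 (FPMUL)
cycle 10: I2 read-ops | issue I3 (ALU)
cycle 11: I3 read-ops | issue I4 (FPADD)
cycle 12: I3 finished on ALU | I4 read-ops
cycle 13: I3→R2
cycle 15: I2 finished on FPMUL | I4 finished on FPADD
cycle 16: I2→R5 | I4→R1
cycle 17: issue I5 (FPMUL)
cycle 18: I5 read-ops
cycle 23: I5 finished on FPMUL
cycle 24: I5→R0
cycle 25: issue I6 (FPMUL)
cycle 26: I6 read-ops | issue I7 (ALU)
cycle 31: I6 finished on FPMUL
cycle 32: I6→R5
cycle 33: I7 read-ops
cycle 34: I7 finished on ALU
cycle 35: I7→R0
cycle 36: issue I8 (FPADD)
cycle 37: I8 read-ops
cycle 40: I8 finished on FPADD
cycle 41: I8→R0

cycle = 10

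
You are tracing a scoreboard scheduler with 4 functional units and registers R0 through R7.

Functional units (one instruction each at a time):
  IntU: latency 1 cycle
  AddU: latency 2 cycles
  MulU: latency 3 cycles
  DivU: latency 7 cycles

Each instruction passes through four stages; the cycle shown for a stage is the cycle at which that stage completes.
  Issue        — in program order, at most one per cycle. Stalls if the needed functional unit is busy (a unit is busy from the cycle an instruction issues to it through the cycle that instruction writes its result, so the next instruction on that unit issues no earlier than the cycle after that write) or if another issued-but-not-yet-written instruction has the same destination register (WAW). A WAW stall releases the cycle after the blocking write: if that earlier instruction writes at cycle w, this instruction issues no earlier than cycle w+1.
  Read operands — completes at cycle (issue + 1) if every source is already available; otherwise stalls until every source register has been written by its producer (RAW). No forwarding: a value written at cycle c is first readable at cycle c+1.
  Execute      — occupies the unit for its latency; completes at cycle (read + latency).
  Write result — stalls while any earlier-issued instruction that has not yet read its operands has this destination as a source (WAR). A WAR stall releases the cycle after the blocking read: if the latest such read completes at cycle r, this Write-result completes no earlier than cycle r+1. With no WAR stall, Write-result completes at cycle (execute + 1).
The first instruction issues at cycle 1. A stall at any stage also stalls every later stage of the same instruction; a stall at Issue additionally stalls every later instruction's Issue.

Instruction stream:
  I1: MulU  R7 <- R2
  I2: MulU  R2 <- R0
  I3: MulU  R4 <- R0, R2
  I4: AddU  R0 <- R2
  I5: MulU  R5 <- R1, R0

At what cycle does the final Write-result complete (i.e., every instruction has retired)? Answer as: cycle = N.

I1: IS=1 RO=2 EX=5 WR=6
I2: IS=7 RO=8 EX=11 WR=12  [struct: MulU busy until I1 writes@6]
I3: IS=13 RO=14 EX=17 WR=18  [struct: MulU busy until I2 writes@12]
I4: IS=14 RO=15 EX=17 WR=18
I5: IS=19 RO=20 EX=23 WR=24  [struct: MulU busy until I3 writes@18]

cycle = 24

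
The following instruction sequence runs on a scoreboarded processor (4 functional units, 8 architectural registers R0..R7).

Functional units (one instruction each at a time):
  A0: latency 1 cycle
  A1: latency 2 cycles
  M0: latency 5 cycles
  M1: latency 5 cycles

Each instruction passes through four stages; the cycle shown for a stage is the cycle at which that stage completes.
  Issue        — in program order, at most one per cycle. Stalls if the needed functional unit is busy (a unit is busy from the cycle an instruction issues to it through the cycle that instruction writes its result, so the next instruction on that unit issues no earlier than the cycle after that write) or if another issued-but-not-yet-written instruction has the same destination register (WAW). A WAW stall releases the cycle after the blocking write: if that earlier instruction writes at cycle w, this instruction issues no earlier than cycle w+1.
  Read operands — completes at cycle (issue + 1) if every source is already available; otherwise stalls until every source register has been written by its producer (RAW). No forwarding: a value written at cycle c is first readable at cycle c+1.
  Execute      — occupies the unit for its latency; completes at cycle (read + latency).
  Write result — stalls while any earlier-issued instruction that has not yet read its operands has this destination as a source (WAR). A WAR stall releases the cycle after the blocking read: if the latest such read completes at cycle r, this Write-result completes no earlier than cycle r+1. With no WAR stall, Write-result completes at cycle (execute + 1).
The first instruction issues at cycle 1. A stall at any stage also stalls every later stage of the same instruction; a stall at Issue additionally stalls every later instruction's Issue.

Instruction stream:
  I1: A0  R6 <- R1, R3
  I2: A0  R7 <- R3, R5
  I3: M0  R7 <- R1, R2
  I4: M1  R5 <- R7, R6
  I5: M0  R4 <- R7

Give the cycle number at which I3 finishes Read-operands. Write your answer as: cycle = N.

cycle = 10

c1: I1 issues→A0
c2: I1 reads
c3: I1 exec-done
c4: I1 writes R6
c5: I2 issues→A0
c6: I2 reads
c7: I2 exec-done
c8: I2 writes R7
c9: I3 issues→M0
c10: I3 reads | I4 issues→M1
c15: I3 exec-done
c16: I3 writes R7
c17: I4 reads | I5 issues→M0
c18: I5 reads
c22: I4 exec-done
c23: I4 writes R5 | I5 exec-done
c24: I5 writes R4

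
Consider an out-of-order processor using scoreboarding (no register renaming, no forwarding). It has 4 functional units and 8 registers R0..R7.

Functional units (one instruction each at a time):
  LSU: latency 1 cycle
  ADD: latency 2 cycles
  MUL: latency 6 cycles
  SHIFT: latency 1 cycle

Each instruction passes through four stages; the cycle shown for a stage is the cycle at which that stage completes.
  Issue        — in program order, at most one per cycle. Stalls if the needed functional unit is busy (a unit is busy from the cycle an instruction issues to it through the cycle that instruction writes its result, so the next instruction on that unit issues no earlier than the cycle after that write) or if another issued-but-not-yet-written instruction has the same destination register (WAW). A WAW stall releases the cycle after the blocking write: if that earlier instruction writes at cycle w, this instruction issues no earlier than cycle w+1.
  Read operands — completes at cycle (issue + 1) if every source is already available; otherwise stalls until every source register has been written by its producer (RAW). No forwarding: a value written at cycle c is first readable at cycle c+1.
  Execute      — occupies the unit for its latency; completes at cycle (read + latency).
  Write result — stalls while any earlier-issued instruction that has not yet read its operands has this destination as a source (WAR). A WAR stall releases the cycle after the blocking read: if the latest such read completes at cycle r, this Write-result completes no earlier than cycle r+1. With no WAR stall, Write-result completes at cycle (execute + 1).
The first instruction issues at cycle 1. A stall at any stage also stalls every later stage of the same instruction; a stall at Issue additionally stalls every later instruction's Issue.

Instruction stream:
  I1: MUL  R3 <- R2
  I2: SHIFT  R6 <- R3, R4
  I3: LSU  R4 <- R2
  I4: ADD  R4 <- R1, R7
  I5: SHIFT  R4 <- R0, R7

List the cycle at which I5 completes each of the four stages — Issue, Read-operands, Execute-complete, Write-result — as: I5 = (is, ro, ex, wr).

I5 = (17, 18, 19, 20)

1) issue 1, read 2, done 8, write 9
2) issue 2, read 10, done 11, write 12  <RAW R3: wait I1 write@9>
3) issue 3, read 4, done 5, write 11  <WAR R4: wait I2 read@10>
4) issue 12, read 13, done 15, write 16  <WAW R4: wait I3 write@11>
5) issue 17, read 18, done 19, write 20  <WAW R4: wait I4 write@16>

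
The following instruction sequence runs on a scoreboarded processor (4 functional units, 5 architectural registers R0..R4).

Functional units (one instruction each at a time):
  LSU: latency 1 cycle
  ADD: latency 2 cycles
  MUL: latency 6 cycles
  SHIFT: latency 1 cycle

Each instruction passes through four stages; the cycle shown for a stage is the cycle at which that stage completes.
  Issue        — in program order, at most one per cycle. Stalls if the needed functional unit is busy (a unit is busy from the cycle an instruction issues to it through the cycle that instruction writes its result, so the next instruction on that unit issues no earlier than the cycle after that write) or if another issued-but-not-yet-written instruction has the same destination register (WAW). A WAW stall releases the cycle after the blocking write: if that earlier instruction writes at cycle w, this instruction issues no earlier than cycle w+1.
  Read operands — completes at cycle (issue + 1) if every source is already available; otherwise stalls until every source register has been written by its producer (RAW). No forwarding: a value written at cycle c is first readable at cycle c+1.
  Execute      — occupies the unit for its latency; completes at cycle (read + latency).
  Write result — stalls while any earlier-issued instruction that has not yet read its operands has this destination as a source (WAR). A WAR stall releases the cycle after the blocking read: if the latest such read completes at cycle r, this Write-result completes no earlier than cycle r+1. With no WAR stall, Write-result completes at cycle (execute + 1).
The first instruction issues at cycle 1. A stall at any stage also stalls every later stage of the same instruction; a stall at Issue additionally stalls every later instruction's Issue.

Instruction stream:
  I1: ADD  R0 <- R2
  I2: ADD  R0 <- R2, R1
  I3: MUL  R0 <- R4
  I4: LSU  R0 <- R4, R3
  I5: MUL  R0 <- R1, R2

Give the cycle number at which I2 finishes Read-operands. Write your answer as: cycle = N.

cycle = 7

c1: I1 issues→ADD
c2: I1 reads
c4: I1 exec-done
c5: I1 writes R0
c6: I2 issues→ADD
c7: I2 reads
c9: I2 exec-done
c10: I2 writes R0
c11: I3 issues→MUL
c12: I3 reads
c18: I3 exec-done
c19: I3 writes R0
c20: I4 issues→LSU
c21: I4 reads
c22: I4 exec-done
c23: I4 writes R0
c24: I5 issues→MUL
c25: I5 reads
c31: I5 exec-done
c32: I5 writes R0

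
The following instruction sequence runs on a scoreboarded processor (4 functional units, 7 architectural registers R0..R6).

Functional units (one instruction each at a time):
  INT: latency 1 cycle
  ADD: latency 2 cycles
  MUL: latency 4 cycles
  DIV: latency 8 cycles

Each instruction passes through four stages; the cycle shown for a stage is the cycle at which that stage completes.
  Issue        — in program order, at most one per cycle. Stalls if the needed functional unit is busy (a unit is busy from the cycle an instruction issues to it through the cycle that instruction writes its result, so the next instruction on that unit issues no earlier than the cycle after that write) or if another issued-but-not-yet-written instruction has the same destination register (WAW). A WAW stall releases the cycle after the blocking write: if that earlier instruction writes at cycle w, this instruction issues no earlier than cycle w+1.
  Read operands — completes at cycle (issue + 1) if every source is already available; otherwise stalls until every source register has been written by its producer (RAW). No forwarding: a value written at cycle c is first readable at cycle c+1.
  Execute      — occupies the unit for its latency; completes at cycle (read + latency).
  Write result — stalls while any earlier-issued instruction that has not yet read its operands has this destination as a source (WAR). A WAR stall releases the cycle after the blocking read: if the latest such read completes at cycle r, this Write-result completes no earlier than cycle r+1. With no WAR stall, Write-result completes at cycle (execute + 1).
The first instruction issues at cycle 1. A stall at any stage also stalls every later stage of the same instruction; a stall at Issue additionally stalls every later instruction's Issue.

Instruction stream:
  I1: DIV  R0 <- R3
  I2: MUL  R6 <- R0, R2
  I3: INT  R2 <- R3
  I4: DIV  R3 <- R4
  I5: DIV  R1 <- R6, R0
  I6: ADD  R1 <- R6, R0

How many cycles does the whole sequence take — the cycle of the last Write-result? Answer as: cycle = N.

[1] I1 issues→DIV
[2] I1 reads; I2 issues→MUL
[3] I3 issues→INT
[4] I3 reads
[5] I3 exec-done
[10] I1 exec-done
[11] I1 writes R0
[12] I2 reads; I4 issues→DIV
[13] I3 writes R2; I4 reads
[16] I2 exec-done
[17] I2 writes R6
[21] I4 exec-done
[22] I4 writes R3
[23] I5 issues→DIV
[24] I5 reads
[32] I5 exec-done
[33] I5 writes R1
[34] I6 issues→ADD
[35] I6 reads
[37] I6 exec-done
[38] I6 writes R1

cycle = 38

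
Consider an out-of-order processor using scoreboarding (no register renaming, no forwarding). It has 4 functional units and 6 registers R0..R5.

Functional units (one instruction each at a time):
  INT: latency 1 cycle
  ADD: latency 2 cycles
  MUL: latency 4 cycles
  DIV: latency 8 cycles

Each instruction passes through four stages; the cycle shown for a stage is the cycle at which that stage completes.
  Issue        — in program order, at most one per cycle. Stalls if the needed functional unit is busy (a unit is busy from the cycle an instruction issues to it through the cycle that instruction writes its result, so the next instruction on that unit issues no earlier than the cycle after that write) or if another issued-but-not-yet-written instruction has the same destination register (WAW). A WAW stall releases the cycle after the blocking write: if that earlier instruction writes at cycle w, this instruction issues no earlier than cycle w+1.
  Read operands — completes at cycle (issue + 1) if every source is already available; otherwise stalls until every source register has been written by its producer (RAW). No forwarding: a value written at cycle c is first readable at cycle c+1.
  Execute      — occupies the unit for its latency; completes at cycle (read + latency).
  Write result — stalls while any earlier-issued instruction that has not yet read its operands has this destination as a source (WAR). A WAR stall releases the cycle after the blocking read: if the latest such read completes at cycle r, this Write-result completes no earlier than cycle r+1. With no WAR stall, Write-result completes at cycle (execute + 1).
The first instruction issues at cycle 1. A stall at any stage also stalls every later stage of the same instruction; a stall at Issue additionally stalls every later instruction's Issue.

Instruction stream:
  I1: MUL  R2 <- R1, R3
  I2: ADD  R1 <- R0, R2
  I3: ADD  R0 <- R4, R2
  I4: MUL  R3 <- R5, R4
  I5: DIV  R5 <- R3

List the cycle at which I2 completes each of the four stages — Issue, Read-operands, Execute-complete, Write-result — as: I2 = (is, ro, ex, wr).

[1] I1→MUL
[2] I1 RO | I2→ADD
[6] I1 EX
[7] I1 WR R2
[8] I2 RO
[10] I2 EX
[11] I2 WR R1
[12] I3→ADD
[13] I3 RO | I4→MUL
[14] I4 RO | I5→DIV
[15] I3 EX
[16] I3 WR R0
[18] I4 EX
[19] I4 WR R3
[20] I5 RO
[28] I5 EX
[29] I5 WR R5

I2 = (2, 8, 10, 11)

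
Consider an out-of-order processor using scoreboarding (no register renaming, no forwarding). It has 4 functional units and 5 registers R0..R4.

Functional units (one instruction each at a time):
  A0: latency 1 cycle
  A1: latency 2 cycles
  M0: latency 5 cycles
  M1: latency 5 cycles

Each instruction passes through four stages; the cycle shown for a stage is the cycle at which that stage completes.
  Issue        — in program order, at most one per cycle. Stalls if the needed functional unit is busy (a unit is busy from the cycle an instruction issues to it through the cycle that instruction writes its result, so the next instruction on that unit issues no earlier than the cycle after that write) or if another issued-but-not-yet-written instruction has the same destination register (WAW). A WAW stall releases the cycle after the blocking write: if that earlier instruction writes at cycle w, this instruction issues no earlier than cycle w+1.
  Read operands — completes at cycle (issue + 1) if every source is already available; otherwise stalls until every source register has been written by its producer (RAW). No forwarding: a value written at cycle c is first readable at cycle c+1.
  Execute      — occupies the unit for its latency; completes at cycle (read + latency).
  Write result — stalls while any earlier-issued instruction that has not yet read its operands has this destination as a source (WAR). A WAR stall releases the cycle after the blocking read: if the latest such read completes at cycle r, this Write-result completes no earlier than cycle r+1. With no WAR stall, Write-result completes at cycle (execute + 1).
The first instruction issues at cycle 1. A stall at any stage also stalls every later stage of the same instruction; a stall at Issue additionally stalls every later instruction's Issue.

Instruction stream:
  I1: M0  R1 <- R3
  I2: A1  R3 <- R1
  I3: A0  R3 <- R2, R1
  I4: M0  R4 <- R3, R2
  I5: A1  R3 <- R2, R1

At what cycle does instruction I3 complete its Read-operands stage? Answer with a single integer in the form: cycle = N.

cycle = 14

[I1] 1/2/7/8
[I2] 2/9/11/12  (RAW R1: wait I1 write@8)
[I3] 13/14/15/16  (WAW R3: wait I2 write@12)
[I4] 14/17/22/23  (RAW R3: wait I3 write@16)
[I5] 17/18/20/21  (WAW R3: wait I3 write@16)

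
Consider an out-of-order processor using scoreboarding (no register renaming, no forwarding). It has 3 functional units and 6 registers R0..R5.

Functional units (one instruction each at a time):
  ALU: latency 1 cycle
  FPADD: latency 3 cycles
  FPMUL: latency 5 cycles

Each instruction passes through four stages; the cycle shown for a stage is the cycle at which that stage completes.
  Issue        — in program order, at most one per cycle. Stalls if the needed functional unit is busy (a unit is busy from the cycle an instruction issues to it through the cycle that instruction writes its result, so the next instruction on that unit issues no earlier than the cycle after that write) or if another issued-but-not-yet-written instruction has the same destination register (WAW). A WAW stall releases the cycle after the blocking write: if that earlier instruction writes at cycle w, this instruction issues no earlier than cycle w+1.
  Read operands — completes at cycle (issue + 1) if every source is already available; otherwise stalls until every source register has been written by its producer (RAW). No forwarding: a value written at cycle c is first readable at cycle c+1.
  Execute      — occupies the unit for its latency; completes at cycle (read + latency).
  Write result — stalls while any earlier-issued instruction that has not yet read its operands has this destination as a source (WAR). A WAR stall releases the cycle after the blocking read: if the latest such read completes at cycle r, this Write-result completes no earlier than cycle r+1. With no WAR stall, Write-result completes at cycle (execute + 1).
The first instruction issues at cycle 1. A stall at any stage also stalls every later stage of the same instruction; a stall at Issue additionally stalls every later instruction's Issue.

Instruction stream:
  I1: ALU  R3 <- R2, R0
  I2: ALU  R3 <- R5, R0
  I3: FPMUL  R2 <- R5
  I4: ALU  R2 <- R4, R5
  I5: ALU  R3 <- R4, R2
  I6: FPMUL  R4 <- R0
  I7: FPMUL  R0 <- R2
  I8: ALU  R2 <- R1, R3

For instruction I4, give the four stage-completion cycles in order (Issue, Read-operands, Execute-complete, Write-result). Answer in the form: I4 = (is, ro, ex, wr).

I4 = (14, 15, 16, 17)

cycle 1: I1 dispatched to ALU
cycle 2: I1 operands ready
cycle 3: I1 complete
cycle 4: R3←I1
cycle 5: I2 dispatched to ALU
cycle 6: I2 operands ready, I3 dispatched to FPMUL
cycle 7: I2 complete, I3 operands ready
cycle 8: R3←I2
cycle 12: I3 complete
cycle 13: R2←I3
cycle 14: I4 dispatched to ALU
cycle 15: I4 operands ready
cycle 16: I4 complete
cycle 17: R2←I4
cycle 18: I5 dispatched to ALU
cycle 19: I5 operands ready, I6 dispatched to FPMUL
cycle 20: I5 complete, I6 operands ready
cycle 21: R3←I5
cycle 25: I6 complete
cycle 26: R4←I6
cycle 27: I7 dispatched to FPMUL
cycle 28: I7 operands ready, I8 dispatched to ALU
cycle 29: I8 operands ready
cycle 30: I8 complete
cycle 31: R2←I8
cycle 33: I7 complete
cycle 34: R0←I7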